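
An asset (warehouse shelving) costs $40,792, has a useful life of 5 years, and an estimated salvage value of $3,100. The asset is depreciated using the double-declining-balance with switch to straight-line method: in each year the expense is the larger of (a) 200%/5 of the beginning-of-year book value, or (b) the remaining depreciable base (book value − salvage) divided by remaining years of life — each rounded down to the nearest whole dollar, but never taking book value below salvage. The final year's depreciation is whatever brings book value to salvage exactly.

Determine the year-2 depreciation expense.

$9,790

Depreciable base = $40,792 − $3,100 = $37,692.
Year 1: DB = ⌊$40,792 × 200%/5⌋ = $16,316; SL = ⌊$37,692/5⌋ = $7,538 → take DB $16,316. Book value $24,476.
Year 2: DB = ⌊$24,476 × 200%/5⌋ = $9,790; SL = ⌊$21,376/4⌋ = $5,344 → take DB $9,790. Book value $14,686.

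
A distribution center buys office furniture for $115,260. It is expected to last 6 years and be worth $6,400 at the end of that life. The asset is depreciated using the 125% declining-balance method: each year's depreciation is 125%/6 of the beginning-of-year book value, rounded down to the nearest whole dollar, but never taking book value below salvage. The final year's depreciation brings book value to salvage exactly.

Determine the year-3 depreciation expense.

$15,049

Depreciable base = $115,260 − $6,400 = $108,860.
Year 1: ⌊$115,260 × 125%/6⌋ = $24,012. Book value $91,248.
Year 2: ⌊$91,248 × 125%/6⌋ = $19,010. Book value $72,238.
Year 3: ⌊$72,238 × 125%/6⌋ = $15,049. Book value $57,189.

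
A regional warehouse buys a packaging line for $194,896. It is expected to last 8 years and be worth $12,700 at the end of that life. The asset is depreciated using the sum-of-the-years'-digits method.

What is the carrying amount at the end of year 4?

Depreciable base = $194,896 − $12,700 = $182,196.
Sum of the years' digits = 8+7+6+5+4+3+2+1 = 36.
Year 1: $182,196 × 8/36 = $40,488. Book value $154,408.
Year 2: $182,196 × 7/36 = $35,427. Book value $118,981.
Year 3: $182,196 × 6/36 = $30,366. Book value $88,615.
Year 4: $182,196 × 5/36 = $25,305. Book value $63,310.

$63,310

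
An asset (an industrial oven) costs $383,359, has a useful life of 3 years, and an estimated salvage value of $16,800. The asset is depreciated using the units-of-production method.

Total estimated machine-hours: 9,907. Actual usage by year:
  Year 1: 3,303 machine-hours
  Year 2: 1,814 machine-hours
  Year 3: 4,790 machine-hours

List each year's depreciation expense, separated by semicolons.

Depreciable base = $383,359 − $16,800 = $366,559.
Rate = $366,559 / 9,907 machine-hours = $37 per machine-hour.
Year 1: 3,303 × $37 = $122,211. Book value $261,148.
Year 2: 1,814 × $37 = $67,118. Book value $194,030.
Year 3: 4,790 × $37 = $177,230. Book value $16,800.

$122,211; $67,118; $177,230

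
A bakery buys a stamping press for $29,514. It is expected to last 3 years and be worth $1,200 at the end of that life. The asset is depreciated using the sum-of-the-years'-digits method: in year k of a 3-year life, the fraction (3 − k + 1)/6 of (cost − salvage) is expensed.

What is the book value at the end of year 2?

Depreciable base = $29,514 − $1,200 = $28,314.
Sum of the years' digits = 3+2+1 = 6.
Year 1: $28,314 × 3/6 = $14,157. Book value $15,357.
Year 2: $28,314 × 2/6 = $9,438. Book value $5,919.

$5,919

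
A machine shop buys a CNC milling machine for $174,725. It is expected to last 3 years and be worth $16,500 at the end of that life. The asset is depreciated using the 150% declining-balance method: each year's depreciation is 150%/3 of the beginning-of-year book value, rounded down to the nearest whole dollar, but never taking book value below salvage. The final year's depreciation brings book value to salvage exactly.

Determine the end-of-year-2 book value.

$43,682

Depreciable base = $174,725 − $16,500 = $158,225.
Year 1: ⌊$174,725 × 150%/3⌋ = $87,362. Book value $87,363.
Year 2: ⌊$87,363 × 150%/3⌋ = $43,681. Book value $43,682.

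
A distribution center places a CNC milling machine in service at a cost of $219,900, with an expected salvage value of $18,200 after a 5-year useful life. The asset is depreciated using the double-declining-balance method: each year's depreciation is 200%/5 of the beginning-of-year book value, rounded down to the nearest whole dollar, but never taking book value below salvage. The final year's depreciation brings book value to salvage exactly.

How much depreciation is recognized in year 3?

$31,665

Depreciable base = $219,900 − $18,200 = $201,700.
Year 1: ⌊$219,900 × 200%/5⌋ = $87,960. Book value $131,940.
Year 2: ⌊$131,940 × 200%/5⌋ = $52,776. Book value $79,164.
Year 3: ⌊$79,164 × 200%/5⌋ = $31,665. Book value $47,499.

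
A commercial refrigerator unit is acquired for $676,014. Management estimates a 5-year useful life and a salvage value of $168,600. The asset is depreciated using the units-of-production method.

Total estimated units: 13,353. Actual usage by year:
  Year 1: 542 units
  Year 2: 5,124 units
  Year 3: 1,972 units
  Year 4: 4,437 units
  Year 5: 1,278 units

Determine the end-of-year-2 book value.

$460,706

Depreciable base = $676,014 − $168,600 = $507,414.
Rate = $507,414 / 13,353 units = $38 per unit.
Year 1: 542 × $38 = $20,596. Book value $655,418.
Year 2: 5,124 × $38 = $194,712. Book value $460,706.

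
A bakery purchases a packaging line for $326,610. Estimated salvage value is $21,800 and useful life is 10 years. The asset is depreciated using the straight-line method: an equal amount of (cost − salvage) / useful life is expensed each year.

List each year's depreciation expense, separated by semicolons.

Depreciable base = $326,610 − $21,800 = $304,810.
Annual expense = $304,810 / 10 = $30,481.
End of year 1: book value $296,129.
End of year 2: book value $265,648.
End of year 3: book value $235,167.
End of year 4: book value $204,686.
End of year 5: book value $174,205.
End of year 6: book value $143,724.
End of year 7: book value $113,243.
End of year 8: book value $82,762.
End of year 9: book value $52,281.
End of year 10: book value $21,800.

$30,481; $30,481; $30,481; $30,481; $30,481; $30,481; $30,481; $30,481; $30,481; $30,481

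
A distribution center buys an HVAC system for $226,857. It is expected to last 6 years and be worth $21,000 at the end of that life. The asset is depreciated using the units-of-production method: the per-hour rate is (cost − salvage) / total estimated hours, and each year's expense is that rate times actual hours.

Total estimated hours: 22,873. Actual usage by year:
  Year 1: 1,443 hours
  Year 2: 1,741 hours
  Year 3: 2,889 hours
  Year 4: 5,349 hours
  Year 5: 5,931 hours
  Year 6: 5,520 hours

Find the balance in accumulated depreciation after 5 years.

Depreciable base = $226,857 − $21,000 = $205,857.
Rate = $205,857 / 22,873 hours = $9 per hour.
Year 1: 1,443 × $9 = $12,987. Book value $213,870.
Year 2: 1,741 × $9 = $15,669. Book value $198,201.
Year 3: 2,889 × $9 = $26,001. Book value $172,200.
Year 4: 5,349 × $9 = $48,141. Book value $124,059.
Year 5: 5,931 × $9 = $53,379. Book value $70,680.
Accumulated through year 5 = $226,857 − $70,680 = $156,177.

$156,177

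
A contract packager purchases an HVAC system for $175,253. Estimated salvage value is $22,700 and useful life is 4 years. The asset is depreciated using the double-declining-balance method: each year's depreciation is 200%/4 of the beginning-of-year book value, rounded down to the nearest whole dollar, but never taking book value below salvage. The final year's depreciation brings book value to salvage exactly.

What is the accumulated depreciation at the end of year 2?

Depreciable base = $175,253 − $22,700 = $152,553.
Year 1: ⌊$175,253 × 200%/4⌋ = $87,626. Book value $87,627.
Year 2: ⌊$87,627 × 200%/4⌋ = $43,813. Book value $43,814.
Accumulated through year 2 = $175,253 − $43,814 = $131,439.

$131,439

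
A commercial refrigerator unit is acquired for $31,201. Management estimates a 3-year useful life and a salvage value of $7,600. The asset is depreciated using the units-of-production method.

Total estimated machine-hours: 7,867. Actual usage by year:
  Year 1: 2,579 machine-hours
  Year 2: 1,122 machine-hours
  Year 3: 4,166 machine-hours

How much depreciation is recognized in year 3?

$12,498

Depreciable base = $31,201 − $7,600 = $23,601.
Rate = $23,601 / 7,867 machine-hours = $3 per machine-hour.
Year 1: 2,579 × $3 = $7,737. Book value $23,464.
Year 2: 1,122 × $3 = $3,366. Book value $20,098.
Year 3: 4,166 × $3 = $12,498. Book value $7,600.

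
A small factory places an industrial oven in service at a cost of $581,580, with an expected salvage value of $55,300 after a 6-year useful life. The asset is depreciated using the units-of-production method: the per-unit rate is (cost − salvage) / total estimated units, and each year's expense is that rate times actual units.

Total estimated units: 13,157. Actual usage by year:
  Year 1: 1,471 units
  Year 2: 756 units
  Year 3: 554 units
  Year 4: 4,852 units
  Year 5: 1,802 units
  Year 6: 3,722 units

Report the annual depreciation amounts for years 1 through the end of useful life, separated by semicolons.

Depreciable base = $581,580 − $55,300 = $526,280.
Rate = $526,280 / 13,157 units = $40 per unit.
Year 1: 1,471 × $40 = $58,840. Book value $522,740.
Year 2: 756 × $40 = $30,240. Book value $492,500.
Year 3: 554 × $40 = $22,160. Book value $470,340.
Year 4: 4,852 × $40 = $194,080. Book value $276,260.
Year 5: 1,802 × $40 = $72,080. Book value $204,180.
Year 6: 3,722 × $40 = $148,880. Book value $55,300.

$58,840; $30,240; $22,160; $194,080; $72,080; $148,880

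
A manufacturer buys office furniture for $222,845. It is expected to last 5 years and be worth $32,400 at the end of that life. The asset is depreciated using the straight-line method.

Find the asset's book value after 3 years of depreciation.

$108,578

Depreciable base = $222,845 − $32,400 = $190,445.
Annual expense = $190,445 / 5 = $38,089.
End of year 1: book value $184,756.
End of year 2: book value $146,667.
End of year 3: book value $108,578.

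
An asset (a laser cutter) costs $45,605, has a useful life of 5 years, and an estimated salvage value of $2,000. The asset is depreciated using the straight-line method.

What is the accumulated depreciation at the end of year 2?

Depreciable base = $45,605 − $2,000 = $43,605.
Annual expense = $43,605 / 5 = $8,721.
End of year 1: book value $36,884.
End of year 2: book value $28,163.
Accumulated through year 2 = $45,605 − $28,163 = $17,442.

$17,442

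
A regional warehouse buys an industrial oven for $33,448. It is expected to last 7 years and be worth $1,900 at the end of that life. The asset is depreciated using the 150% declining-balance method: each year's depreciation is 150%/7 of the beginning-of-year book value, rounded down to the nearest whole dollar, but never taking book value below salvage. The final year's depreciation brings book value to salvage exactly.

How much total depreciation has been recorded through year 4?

Depreciable base = $33,448 − $1,900 = $31,548.
Year 1: ⌊$33,448 × 150%/7⌋ = $7,167. Book value $26,281.
Year 2: ⌊$26,281 × 150%/7⌋ = $5,631. Book value $20,650.
Year 3: ⌊$20,650 × 150%/7⌋ = $4,425. Book value $16,225.
Year 4: ⌊$16,225 × 150%/7⌋ = $3,476. Book value $12,749.
Accumulated through year 4 = $33,448 − $12,749 = $20,699.

$20,699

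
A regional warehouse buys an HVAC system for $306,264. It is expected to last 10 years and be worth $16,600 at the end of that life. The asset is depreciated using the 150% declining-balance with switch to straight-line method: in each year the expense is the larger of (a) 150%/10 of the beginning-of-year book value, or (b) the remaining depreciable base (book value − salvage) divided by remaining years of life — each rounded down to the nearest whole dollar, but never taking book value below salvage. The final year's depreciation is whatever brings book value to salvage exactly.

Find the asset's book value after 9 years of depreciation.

$40,459

Depreciable base = $306,264 − $16,600 = $289,664.
Year 1: DB = ⌊$306,264 × 150%/10⌋ = $45,939; SL = ⌊$289,664/10⌋ = $28,966 → take DB $45,939. Book value $260,325.
Year 2: DB = ⌊$260,325 × 150%/10⌋ = $39,048; SL = ⌊$243,725/9⌋ = $27,080 → take DB $39,048. Book value $221,277.
Year 3: DB = ⌊$221,277 × 150%/10⌋ = $33,191; SL = ⌊$204,677/8⌋ = $25,584 → take DB $33,191. Book value $188,086.
Year 4: DB = ⌊$188,086 × 150%/10⌋ = $28,212; SL = ⌊$171,486/7⌋ = $24,498 → take DB $28,212. Book value $159,874.
Year 5: DB = ⌊$159,874 × 150%/10⌋ = $23,981; SL = ⌊$143,274/6⌋ = $23,879 → take DB $23,981. Book value $135,893.
Year 6: DB = ⌊$135,893 × 150%/10⌋ = $20,383; SL = ⌊$119,293/5⌋ = $23,858 → take SL $23,858. Book value $112,035.
Year 7: DB = ⌊$112,035 × 150%/10⌋ = $16,805; SL = ⌊$95,435/4⌋ = $23,858 → take SL $23,858. Book value $88,177.
Year 8: DB = ⌊$88,177 × 150%/10⌋ = $13,226; SL = ⌊$71,577/3⌋ = $23,859 → take SL $23,859. Book value $64,318.
Year 9: DB = ⌊$64,318 × 150%/10⌋ = $9,647; SL = ⌊$47,718/2⌋ = $23,859 → take SL $23,859. Book value $40,459.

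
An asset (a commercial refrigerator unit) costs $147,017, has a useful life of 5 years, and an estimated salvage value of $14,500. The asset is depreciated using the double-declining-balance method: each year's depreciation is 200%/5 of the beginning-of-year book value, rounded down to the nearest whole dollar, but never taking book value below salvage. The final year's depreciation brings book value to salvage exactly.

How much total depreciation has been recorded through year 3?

$115,260

Depreciable base = $147,017 − $14,500 = $132,517.
Year 1: ⌊$147,017 × 200%/5⌋ = $58,806. Book value $88,211.
Year 2: ⌊$88,211 × 200%/5⌋ = $35,284. Book value $52,927.
Year 3: ⌊$52,927 × 200%/5⌋ = $21,170. Book value $31,757.
Accumulated through year 3 = $147,017 − $31,757 = $115,260.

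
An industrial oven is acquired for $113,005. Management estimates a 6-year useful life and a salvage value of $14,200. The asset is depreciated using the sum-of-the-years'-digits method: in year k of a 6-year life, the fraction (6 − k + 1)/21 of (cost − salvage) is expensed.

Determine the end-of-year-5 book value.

Depreciable base = $113,005 − $14,200 = $98,805.
Sum of the years' digits = 6+5+4+3+2+1 = 21.
Year 1: $98,805 × 6/21 = $28,230. Book value $84,775.
Year 2: $98,805 × 5/21 = $23,525. Book value $61,250.
Year 3: $98,805 × 4/21 = $18,820. Book value $42,430.
Year 4: $98,805 × 3/21 = $14,115. Book value $28,315.
Year 5: $98,805 × 2/21 = $9,410. Book value $18,905.

$18,905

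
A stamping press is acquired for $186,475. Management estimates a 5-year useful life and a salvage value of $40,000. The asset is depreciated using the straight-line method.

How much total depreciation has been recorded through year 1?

Depreciable base = $186,475 − $40,000 = $146,475.
Annual expense = $146,475 / 5 = $29,295.
End of year 1: book value $157,180.
Accumulated through year 1 = $186,475 − $157,180 = $29,295.

$29,295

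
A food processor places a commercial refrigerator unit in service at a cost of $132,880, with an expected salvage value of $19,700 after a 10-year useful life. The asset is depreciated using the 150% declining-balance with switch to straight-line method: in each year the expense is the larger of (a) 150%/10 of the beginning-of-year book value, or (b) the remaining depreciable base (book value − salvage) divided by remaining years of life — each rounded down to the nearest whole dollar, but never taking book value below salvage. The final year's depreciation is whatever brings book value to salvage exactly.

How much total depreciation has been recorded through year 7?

Depreciable base = $132,880 − $19,700 = $113,180.
Year 1: DB = ⌊$132,880 × 150%/10⌋ = $19,932; SL = ⌊$113,180/10⌋ = $11,318 → take DB $19,932. Book value $112,948.
Year 2: DB = ⌊$112,948 × 150%/10⌋ = $16,942; SL = ⌊$93,248/9⌋ = $10,360 → take DB $16,942. Book value $96,006.
Year 3: DB = ⌊$96,006 × 150%/10⌋ = $14,400; SL = ⌊$76,306/8⌋ = $9,538 → take DB $14,400. Book value $81,606.
Year 4: DB = ⌊$81,606 × 150%/10⌋ = $12,240; SL = ⌊$61,906/7⌋ = $8,843 → take DB $12,240. Book value $69,366.
Year 5: DB = ⌊$69,366 × 150%/10⌋ = $10,404; SL = ⌊$49,666/6⌋ = $8,277 → take DB $10,404. Book value $58,962.
Year 6: DB = ⌊$58,962 × 150%/10⌋ = $8,844; SL = ⌊$39,262/5⌋ = $7,852 → take DB $8,844. Book value $50,118.
Year 7: DB = ⌊$50,118 × 150%/10⌋ = $7,517; SL = ⌊$30,418/4⌋ = $7,604 → take SL $7,604. Book value $42,514.
Accumulated through year 7 = $132,880 − $42,514 = $90,366.

$90,366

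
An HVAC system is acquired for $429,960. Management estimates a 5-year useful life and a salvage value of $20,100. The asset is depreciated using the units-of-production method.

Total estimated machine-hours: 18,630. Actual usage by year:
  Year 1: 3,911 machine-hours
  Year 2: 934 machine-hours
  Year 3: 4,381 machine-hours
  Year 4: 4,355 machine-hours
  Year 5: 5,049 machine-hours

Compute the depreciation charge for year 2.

Depreciable base = $429,960 − $20,100 = $409,860.
Rate = $409,860 / 18,630 machine-hours = $22 per machine-hour.
Year 1: 3,911 × $22 = $86,042. Book value $343,918.
Year 2: 934 × $22 = $20,548. Book value $323,370.

$20,548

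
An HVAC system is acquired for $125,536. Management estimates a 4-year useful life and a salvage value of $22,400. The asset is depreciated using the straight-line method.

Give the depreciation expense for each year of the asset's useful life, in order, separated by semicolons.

$25,784; $25,784; $25,784; $25,784

Depreciable base = $125,536 − $22,400 = $103,136.
Annual expense = $103,136 / 4 = $25,784.
End of year 1: book value $99,752.
End of year 2: book value $73,968.
End of year 3: book value $48,184.
End of year 4: book value $22,400.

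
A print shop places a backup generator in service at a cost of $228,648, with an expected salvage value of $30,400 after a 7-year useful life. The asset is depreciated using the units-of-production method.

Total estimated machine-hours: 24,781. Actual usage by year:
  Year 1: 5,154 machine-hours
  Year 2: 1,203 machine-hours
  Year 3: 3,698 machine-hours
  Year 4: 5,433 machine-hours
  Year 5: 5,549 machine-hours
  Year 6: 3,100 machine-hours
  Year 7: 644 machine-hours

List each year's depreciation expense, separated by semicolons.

$41,232; $9,624; $29,584; $43,464; $44,392; $24,800; $5,152

Depreciable base = $228,648 − $30,400 = $198,248.
Rate = $198,248 / 24,781 machine-hours = $8 per machine-hour.
Year 1: 5,154 × $8 = $41,232. Book value $187,416.
Year 2: 1,203 × $8 = $9,624. Book value $177,792.
Year 3: 3,698 × $8 = $29,584. Book value $148,208.
Year 4: 5,433 × $8 = $43,464. Book value $104,744.
Year 5: 5,549 × $8 = $44,392. Book value $60,352.
Year 6: 3,100 × $8 = $24,800. Book value $35,552.
Year 7: 644 × $8 = $5,152. Book value $30,400.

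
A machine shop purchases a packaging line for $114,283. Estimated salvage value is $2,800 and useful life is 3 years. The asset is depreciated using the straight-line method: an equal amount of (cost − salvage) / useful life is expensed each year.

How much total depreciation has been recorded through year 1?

Depreciable base = $114,283 − $2,800 = $111,483.
Annual expense = $111,483 / 3 = $37,161.
End of year 1: book value $77,122.
Accumulated through year 1 = $114,283 − $77,122 = $37,161.

$37,161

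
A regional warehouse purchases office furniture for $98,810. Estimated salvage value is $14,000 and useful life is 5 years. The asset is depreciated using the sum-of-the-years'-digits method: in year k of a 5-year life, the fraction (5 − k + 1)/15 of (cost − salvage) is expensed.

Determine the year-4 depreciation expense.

$11,308

Depreciable base = $98,810 − $14,000 = $84,810.
Sum of the years' digits = 5+4+3+2+1 = 15.
Year 1: $84,810 × 5/15 = $28,270. Book value $70,540.
Year 2: $84,810 × 4/15 = $22,616. Book value $47,924.
Year 3: $84,810 × 3/15 = $16,962. Book value $30,962.
Year 4: $84,810 × 2/15 = $11,308. Book value $19,654.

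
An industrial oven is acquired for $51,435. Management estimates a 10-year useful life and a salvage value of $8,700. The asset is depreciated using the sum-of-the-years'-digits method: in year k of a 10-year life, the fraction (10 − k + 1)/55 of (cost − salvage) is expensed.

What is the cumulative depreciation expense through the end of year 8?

$40,404

Depreciable base = $51,435 − $8,700 = $42,735.
Sum of the years' digits = 10+9+8+7+6+5+4+3+2+1 = 55.
Year 1: $42,735 × 10/55 = $7,770. Book value $43,665.
Year 2: $42,735 × 9/55 = $6,993. Book value $36,672.
Year 3: $42,735 × 8/55 = $6,216. Book value $30,456.
Year 4: $42,735 × 7/55 = $5,439. Book value $25,017.
Year 5: $42,735 × 6/55 = $4,662. Book value $20,355.
Year 6: $42,735 × 5/55 = $3,885. Book value $16,470.
Year 7: $42,735 × 4/55 = $3,108. Book value $13,362.
Year 8: $42,735 × 3/55 = $2,331. Book value $11,031.
Accumulated through year 8 = $51,435 − $11,031 = $40,404.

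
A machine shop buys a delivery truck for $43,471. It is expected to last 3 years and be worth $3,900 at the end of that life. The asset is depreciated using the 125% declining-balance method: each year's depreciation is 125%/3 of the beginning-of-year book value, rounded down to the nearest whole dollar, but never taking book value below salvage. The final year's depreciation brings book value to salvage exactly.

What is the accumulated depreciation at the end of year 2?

$28,678

Depreciable base = $43,471 − $3,900 = $39,571.
Year 1: ⌊$43,471 × 125%/3⌋ = $18,112. Book value $25,359.
Year 2: ⌊$25,359 × 125%/3⌋ = $10,566. Book value $14,793.
Accumulated through year 2 = $43,471 − $14,793 = $28,678.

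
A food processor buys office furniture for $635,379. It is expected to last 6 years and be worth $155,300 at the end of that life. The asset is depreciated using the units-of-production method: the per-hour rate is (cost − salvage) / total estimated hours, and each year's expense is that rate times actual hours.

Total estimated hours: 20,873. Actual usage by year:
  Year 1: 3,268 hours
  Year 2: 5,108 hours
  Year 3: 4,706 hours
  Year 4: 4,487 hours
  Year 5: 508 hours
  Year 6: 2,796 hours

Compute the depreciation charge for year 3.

Depreciable base = $635,379 − $155,300 = $480,079.
Rate = $480,079 / 20,873 hours = $23 per hour.
Year 1: 3,268 × $23 = $75,164. Book value $560,215.
Year 2: 5,108 × $23 = $117,484. Book value $442,731.
Year 3: 4,706 × $23 = $108,238. Book value $334,493.

$108,238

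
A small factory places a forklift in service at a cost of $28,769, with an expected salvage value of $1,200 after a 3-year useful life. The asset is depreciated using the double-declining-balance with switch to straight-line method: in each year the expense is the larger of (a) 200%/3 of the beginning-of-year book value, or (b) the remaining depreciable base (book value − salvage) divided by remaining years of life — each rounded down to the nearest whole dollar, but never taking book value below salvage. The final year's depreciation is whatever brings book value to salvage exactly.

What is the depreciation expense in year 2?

Depreciable base = $28,769 − $1,200 = $27,569.
Year 1: DB = ⌊$28,769 × 200%/3⌋ = $19,179; SL = ⌊$27,569/3⌋ = $9,189 → take DB $19,179. Book value $9,590.
Year 2: DB = ⌊$9,590 × 200%/3⌋ = $6,393; SL = ⌊$8,390/2⌋ = $4,195 → take DB $6,393. Book value $3,197.

$6,393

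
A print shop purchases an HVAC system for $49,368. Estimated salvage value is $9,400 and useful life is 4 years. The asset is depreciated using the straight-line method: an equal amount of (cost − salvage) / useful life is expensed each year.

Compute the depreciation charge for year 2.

Depreciable base = $49,368 − $9,400 = $39,968.
Annual expense = $39,968 / 4 = $9,992.

$9,992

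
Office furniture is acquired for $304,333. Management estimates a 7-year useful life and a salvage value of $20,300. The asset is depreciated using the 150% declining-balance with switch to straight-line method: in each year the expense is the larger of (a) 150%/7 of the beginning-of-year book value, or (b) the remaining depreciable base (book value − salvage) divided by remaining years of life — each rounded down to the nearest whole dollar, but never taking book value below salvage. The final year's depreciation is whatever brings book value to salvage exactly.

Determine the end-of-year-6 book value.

$52,130

Depreciable base = $304,333 − $20,300 = $284,033.
Year 1: DB = ⌊$304,333 × 150%/7⌋ = $65,214; SL = ⌊$284,033/7⌋ = $40,576 → take DB $65,214. Book value $239,119.
Year 2: DB = ⌊$239,119 × 150%/7⌋ = $51,239; SL = ⌊$218,819/6⌋ = $36,469 → take DB $51,239. Book value $187,880.
Year 3: DB = ⌊$187,880 × 150%/7⌋ = $40,260; SL = ⌊$167,580/5⌋ = $33,516 → take DB $40,260. Book value $147,620.
Year 4: DB = ⌊$147,620 × 150%/7⌋ = $31,632; SL = ⌊$127,320/4⌋ = $31,830 → take SL $31,830. Book value $115,790.
Year 5: DB = ⌊$115,790 × 150%/7⌋ = $24,812; SL = ⌊$95,490/3⌋ = $31,830 → take SL $31,830. Book value $83,960.
Year 6: DB = ⌊$83,960 × 150%/7⌋ = $17,991; SL = ⌊$63,660/2⌋ = $31,830 → take SL $31,830. Book value $52,130.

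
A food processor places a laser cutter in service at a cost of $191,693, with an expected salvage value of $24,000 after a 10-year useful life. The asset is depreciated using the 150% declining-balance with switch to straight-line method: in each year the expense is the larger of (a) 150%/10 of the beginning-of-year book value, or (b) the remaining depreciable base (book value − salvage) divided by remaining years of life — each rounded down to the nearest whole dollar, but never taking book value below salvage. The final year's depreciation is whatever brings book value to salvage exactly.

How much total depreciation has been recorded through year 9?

Depreciable base = $191,693 − $24,000 = $167,693.
Year 1: DB = ⌊$191,693 × 150%/10⌋ = $28,753; SL = ⌊$167,693/10⌋ = $16,769 → take DB $28,753. Book value $162,940.
Year 2: DB = ⌊$162,940 × 150%/10⌋ = $24,441; SL = ⌊$138,940/9⌋ = $15,437 → take DB $24,441. Book value $138,499.
Year 3: DB = ⌊$138,499 × 150%/10⌋ = $20,774; SL = ⌊$114,499/8⌋ = $14,312 → take DB $20,774. Book value $117,725.
Year 4: DB = ⌊$117,725 × 150%/10⌋ = $17,658; SL = ⌊$93,725/7⌋ = $13,389 → take DB $17,658. Book value $100,067.
Year 5: DB = ⌊$100,067 × 150%/10⌋ = $15,010; SL = ⌊$76,067/6⌋ = $12,677 → take DB $15,010. Book value $85,057.
Year 6: DB = ⌊$85,057 × 150%/10⌋ = $12,758; SL = ⌊$61,057/5⌋ = $12,211 → take DB $12,758. Book value $72,299.
Year 7: DB = ⌊$72,299 × 150%/10⌋ = $10,844; SL = ⌊$48,299/4⌋ = $12,074 → take SL $12,074. Book value $60,225.
Year 8: DB = ⌊$60,225 × 150%/10⌋ = $9,033; SL = ⌊$36,225/3⌋ = $12,075 → take SL $12,075. Book value $48,150.
Year 9: DB = ⌊$48,150 × 150%/10⌋ = $7,222; SL = ⌊$24,150/2⌋ = $12,075 → take SL $12,075. Book value $36,075.
Accumulated through year 9 = $191,693 − $36,075 = $155,618.

$155,618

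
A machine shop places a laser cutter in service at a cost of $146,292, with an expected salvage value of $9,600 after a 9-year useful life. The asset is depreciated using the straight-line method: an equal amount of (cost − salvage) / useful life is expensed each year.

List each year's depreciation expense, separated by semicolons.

Depreciable base = $146,292 − $9,600 = $136,692.
Annual expense = $136,692 / 9 = $15,188.
End of year 1: book value $131,104.
End of year 2: book value $115,916.
End of year 3: book value $100,728.
End of year 4: book value $85,540.
End of year 5: book value $70,352.
End of year 6: book value $55,164.
End of year 7: book value $39,976.
End of year 8: book value $24,788.
End of year 9: book value $9,600.

$15,188; $15,188; $15,188; $15,188; $15,188; $15,188; $15,188; $15,188; $15,188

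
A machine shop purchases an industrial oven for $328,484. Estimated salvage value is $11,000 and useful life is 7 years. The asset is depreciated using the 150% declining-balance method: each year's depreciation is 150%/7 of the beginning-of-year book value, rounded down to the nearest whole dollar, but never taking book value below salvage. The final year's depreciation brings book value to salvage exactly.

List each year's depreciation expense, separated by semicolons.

Depreciable base = $328,484 − $11,000 = $317,484.
Year 1: ⌊$328,484 × 150%/7⌋ = $70,389. Book value $258,095.
Year 2: ⌊$258,095 × 150%/7⌋ = $55,306. Book value $202,789.
Year 3: ⌊$202,789 × 150%/7⌋ = $43,454. Book value $159,335.
Year 4: ⌊$159,335 × 150%/7⌋ = $34,143. Book value $125,192.
Year 5: ⌊$125,192 × 150%/7⌋ = $26,826. Book value $98,366.
Year 6: ⌊$98,366 × 150%/7⌋ = $21,078. Book value $77,288.
Year 7 (final): $77,288 − $11,000 = $66,288. Book value $11,000.

$70,389; $55,306; $43,454; $34,143; $26,826; $21,078; $66,288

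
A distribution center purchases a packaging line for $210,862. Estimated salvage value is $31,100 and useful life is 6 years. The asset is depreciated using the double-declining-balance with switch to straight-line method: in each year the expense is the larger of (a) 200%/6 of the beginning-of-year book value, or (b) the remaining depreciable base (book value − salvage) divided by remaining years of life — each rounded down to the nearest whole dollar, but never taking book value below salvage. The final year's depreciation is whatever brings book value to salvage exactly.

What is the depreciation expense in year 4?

Depreciable base = $210,862 − $31,100 = $179,762.
Year 1: DB = ⌊$210,862 × 200%/6⌋ = $70,287; SL = ⌊$179,762/6⌋ = $29,960 → take DB $70,287. Book value $140,575.
Year 2: DB = ⌊$140,575 × 200%/6⌋ = $46,858; SL = ⌊$109,475/5⌋ = $21,895 → take DB $46,858. Book value $93,717.
Year 3: DB = ⌊$93,717 × 200%/6⌋ = $31,239; SL = ⌊$62,617/4⌋ = $15,654 → take DB $31,239. Book value $62,478.
Year 4: DB = ⌊$62,478 × 200%/6⌋ = $20,826; SL = ⌊$31,378/3⌋ = $10,459 → take DB $20,826. Book value $41,652.

$20,826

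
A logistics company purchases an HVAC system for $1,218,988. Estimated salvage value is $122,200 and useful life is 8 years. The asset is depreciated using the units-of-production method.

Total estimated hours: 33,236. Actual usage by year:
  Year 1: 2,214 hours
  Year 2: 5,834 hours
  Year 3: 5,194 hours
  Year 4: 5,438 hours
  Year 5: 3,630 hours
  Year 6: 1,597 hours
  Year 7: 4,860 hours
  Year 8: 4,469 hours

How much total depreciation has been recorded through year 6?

$788,931

Depreciable base = $1,218,988 − $122,200 = $1,096,788.
Rate = $1,096,788 / 33,236 hours = $33 per hour.
Year 1: 2,214 × $33 = $73,062. Book value $1,145,926.
Year 2: 5,834 × $33 = $192,522. Book value $953,404.
Year 3: 5,194 × $33 = $171,402. Book value $782,002.
Year 4: 5,438 × $33 = $179,454. Book value $602,548.
Year 5: 3,630 × $33 = $119,790. Book value $482,758.
Year 6: 1,597 × $33 = $52,701. Book value $430,057.
Accumulated through year 6 = $1,218,988 − $430,057 = $788,931.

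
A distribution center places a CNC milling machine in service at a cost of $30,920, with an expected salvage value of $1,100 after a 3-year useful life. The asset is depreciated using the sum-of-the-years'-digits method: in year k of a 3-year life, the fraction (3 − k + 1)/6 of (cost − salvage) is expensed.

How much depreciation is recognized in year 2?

Depreciable base = $30,920 − $1,100 = $29,820.
Sum of the years' digits = 3+2+1 = 6.
Year 1: $29,820 × 3/6 = $14,910. Book value $16,010.
Year 2: $29,820 × 2/6 = $9,940. Book value $6,070.

$9,940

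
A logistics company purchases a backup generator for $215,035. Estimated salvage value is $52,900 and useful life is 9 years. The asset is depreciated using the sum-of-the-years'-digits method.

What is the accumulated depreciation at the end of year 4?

$108,090

Depreciable base = $215,035 − $52,900 = $162,135.
Sum of the years' digits = 9+8+7+6+5+4+3+2+1 = 45.
Year 1: $162,135 × 9/45 = $32,427. Book value $182,608.
Year 2: $162,135 × 8/45 = $28,824. Book value $153,784.
Year 3: $162,135 × 7/45 = $25,221. Book value $128,563.
Year 4: $162,135 × 6/45 = $21,618. Book value $106,945.
Accumulated through year 4 = $215,035 − $106,945 = $108,090.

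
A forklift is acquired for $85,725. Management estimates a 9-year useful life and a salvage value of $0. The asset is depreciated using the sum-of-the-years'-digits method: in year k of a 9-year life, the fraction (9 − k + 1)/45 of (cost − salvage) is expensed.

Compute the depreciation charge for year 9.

$1,905

Depreciable base = $85,725 − $0 = $85,725.
Sum of the years' digits = 9+8+7+6+5+4+3+2+1 = 45.
Year 1: $85,725 × 9/45 = $17,145. Book value $68,580.
Year 2: $85,725 × 8/45 = $15,240. Book value $53,340.
Year 3: $85,725 × 7/45 = $13,335. Book value $40,005.
Year 4: $85,725 × 6/45 = $11,430. Book value $28,575.
Year 5: $85,725 × 5/45 = $9,525. Book value $19,050.
Year 6: $85,725 × 4/45 = $7,620. Book value $11,430.
Year 7: $85,725 × 3/45 = $5,715. Book value $5,715.
Year 8: $85,725 × 2/45 = $3,810. Book value $1,905.
Year 9: $85,725 × 1/45 = $1,905. Book value $0.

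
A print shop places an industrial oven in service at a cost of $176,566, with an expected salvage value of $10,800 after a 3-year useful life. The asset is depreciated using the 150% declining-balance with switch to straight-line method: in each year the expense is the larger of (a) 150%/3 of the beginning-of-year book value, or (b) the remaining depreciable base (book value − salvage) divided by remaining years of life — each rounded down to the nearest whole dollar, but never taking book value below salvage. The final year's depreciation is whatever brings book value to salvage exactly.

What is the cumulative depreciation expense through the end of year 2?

$132,424

Depreciable base = $176,566 − $10,800 = $165,766.
Year 1: DB = ⌊$176,566 × 150%/3⌋ = $88,283; SL = ⌊$165,766/3⌋ = $55,255 → take DB $88,283. Book value $88,283.
Year 2: DB = ⌊$88,283 × 150%/3⌋ = $44,141; SL = ⌊$77,483/2⌋ = $38,741 → take DB $44,141. Book value $44,142.
Accumulated through year 2 = $176,566 − $44,142 = $132,424.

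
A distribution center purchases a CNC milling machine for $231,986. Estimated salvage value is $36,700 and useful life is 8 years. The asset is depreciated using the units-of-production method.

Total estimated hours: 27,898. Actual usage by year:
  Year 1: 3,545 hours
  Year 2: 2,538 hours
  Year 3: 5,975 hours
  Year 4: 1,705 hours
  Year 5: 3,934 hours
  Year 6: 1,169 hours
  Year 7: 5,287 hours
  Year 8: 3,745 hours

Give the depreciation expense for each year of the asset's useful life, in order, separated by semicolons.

$24,815; $17,766; $41,825; $11,935; $27,538; $8,183; $37,009; $26,215

Depreciable base = $231,986 − $36,700 = $195,286.
Rate = $195,286 / 27,898 hours = $7 per hour.
Year 1: 3,545 × $7 = $24,815. Book value $207,171.
Year 2: 2,538 × $7 = $17,766. Book value $189,405.
Year 3: 5,975 × $7 = $41,825. Book value $147,580.
Year 4: 1,705 × $7 = $11,935. Book value $135,645.
Year 5: 3,934 × $7 = $27,538. Book value $108,107.
Year 6: 1,169 × $7 = $8,183. Book value $99,924.
Year 7: 5,287 × $7 = $37,009. Book value $62,915.
Year 8: 3,745 × $7 = $26,215. Book value $36,700.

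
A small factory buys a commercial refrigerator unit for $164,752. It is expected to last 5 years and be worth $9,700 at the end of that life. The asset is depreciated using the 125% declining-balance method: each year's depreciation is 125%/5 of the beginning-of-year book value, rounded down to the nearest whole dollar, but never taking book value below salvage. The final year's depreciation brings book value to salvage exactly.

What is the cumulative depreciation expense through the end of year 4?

Depreciable base = $164,752 − $9,700 = $155,052.
Year 1: ⌊$164,752 × 125%/5⌋ = $41,188. Book value $123,564.
Year 2: ⌊$123,564 × 125%/5⌋ = $30,891. Book value $92,673.
Year 3: ⌊$92,673 × 125%/5⌋ = $23,168. Book value $69,505.
Year 4: ⌊$69,505 × 125%/5⌋ = $17,376. Book value $52,129.
Accumulated through year 4 = $164,752 − $52,129 = $112,623.

$112,623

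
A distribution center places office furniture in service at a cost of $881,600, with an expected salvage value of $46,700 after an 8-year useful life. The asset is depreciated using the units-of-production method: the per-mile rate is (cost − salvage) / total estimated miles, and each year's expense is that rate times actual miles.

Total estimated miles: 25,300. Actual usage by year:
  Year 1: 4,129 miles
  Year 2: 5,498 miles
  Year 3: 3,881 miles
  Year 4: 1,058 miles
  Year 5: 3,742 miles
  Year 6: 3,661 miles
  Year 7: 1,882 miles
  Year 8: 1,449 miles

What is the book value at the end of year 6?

Depreciable base = $881,600 − $46,700 = $834,900.
Rate = $834,900 / 25,300 miles = $33 per mile.
Year 1: 4,129 × $33 = $136,257. Book value $745,343.
Year 2: 5,498 × $33 = $181,434. Book value $563,909.
Year 3: 3,881 × $33 = $128,073. Book value $435,836.
Year 4: 1,058 × $33 = $34,914. Book value $400,922.
Year 5: 3,742 × $33 = $123,486. Book value $277,436.
Year 6: 3,661 × $33 = $120,813. Book value $156,623.

$156,623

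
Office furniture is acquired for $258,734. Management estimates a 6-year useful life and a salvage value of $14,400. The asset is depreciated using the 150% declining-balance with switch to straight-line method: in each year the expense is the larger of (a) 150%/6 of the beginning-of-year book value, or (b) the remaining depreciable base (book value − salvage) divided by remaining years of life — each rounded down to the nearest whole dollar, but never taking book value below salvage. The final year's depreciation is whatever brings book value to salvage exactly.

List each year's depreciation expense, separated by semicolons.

Depreciable base = $258,734 − $14,400 = $244,334.
Year 1: DB = ⌊$258,734 × 150%/6⌋ = $64,683; SL = ⌊$244,334/6⌋ = $40,722 → take DB $64,683. Book value $194,051.
Year 2: DB = ⌊$194,051 × 150%/6⌋ = $48,512; SL = ⌊$179,651/5⌋ = $35,930 → take DB $48,512. Book value $145,539.
Year 3: DB = ⌊$145,539 × 150%/6⌋ = $36,384; SL = ⌊$131,139/4⌋ = $32,784 → take DB $36,384. Book value $109,155.
Year 4: DB = ⌊$109,155 × 150%/6⌋ = $27,288; SL = ⌊$94,755/3⌋ = $31,585 → take SL $31,585. Book value $77,570.
Year 5: DB = ⌊$77,570 × 150%/6⌋ = $19,392; SL = ⌊$63,170/2⌋ = $31,585 → take SL $31,585. Book value $45,985.
Year 6 (final): $45,985 − $14,400 = $31,585. Book value $14,400.

$64,683; $48,512; $36,384; $31,585; $31,585; $31,585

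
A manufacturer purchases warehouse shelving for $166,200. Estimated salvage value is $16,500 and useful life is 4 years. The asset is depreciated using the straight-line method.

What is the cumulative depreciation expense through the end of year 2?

$74,850

Depreciable base = $166,200 − $16,500 = $149,700.
Annual expense = $149,700 / 4 = $37,425.
End of year 1: book value $128,775.
End of year 2: book value $91,350.
Accumulated through year 2 = $166,200 − $91,350 = $74,850.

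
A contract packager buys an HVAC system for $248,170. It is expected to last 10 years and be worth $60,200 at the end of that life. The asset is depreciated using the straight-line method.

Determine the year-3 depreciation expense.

Depreciable base = $248,170 − $60,200 = $187,970.
Annual expense = $187,970 / 10 = $18,797.

$18,797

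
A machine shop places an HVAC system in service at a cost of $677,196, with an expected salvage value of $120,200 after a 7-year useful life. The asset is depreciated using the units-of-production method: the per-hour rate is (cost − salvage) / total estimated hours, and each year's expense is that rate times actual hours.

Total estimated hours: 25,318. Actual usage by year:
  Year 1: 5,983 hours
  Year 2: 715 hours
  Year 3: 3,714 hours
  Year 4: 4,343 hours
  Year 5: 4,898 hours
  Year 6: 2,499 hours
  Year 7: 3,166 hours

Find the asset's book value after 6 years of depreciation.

$189,852

Depreciable base = $677,196 − $120,200 = $556,996.
Rate = $556,996 / 25,318 hours = $22 per hour.
Year 1: 5,983 × $22 = $131,626. Book value $545,570.
Year 2: 715 × $22 = $15,730. Book value $529,840.
Year 3: 3,714 × $22 = $81,708. Book value $448,132.
Year 4: 4,343 × $22 = $95,546. Book value $352,586.
Year 5: 4,898 × $22 = $107,756. Book value $244,830.
Year 6: 2,499 × $22 = $54,978. Book value $189,852.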